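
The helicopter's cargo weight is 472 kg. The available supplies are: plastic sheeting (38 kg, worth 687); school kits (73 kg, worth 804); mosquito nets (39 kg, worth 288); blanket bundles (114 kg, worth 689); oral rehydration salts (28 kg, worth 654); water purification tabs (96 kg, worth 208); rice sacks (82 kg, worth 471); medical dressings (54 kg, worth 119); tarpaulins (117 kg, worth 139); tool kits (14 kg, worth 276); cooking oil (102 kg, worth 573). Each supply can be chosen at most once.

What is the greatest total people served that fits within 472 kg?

4154

By people served per kg: oral rehydration salts 23.36, tool kits 19.71, plastic sheeting 18.08 lead.
Taking the top-ratio supplies first gives plastic sheeting + school kits + mosquito nets + blanket bundles + oral rehydration salts + rice sacks + medical dressings + tool kits for 3988 (442 kg).
Dropping mosquito nets and medical dressings frees 93 kg; slotting in cooking oil (102 kg) lifts the total to 4154 at 451 kg.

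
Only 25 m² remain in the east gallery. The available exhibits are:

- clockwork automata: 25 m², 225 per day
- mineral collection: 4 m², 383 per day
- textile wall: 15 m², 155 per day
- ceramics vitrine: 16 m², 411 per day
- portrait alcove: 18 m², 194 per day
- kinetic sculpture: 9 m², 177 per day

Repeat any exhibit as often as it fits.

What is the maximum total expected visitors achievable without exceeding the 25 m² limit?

2298

Best packing: 6×mineral collection — 24 m², 2298 total.
No other feasible combination exceeds 2298.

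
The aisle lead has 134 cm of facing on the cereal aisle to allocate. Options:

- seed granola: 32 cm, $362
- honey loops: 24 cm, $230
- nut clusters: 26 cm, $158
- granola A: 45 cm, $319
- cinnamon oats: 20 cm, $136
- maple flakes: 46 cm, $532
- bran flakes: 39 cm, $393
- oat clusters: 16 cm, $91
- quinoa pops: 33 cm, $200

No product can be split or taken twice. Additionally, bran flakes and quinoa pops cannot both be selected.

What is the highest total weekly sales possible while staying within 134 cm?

Ranking by ratio (weekly sales/cm): maple flakes 11.57, seed granola 11.31, bran flakes 10.08, honey loops 9.58.
Seed granola + maple flakes + bran flakes + oat clusters uses 133 of the 134 cm and totals 1378.

1378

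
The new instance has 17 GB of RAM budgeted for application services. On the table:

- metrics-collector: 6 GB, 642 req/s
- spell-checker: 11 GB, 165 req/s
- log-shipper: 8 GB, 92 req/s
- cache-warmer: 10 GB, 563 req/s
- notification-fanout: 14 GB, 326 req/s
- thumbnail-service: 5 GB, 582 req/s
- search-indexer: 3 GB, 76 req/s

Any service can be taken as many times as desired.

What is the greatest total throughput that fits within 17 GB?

1866

Filling by ratio: 3×thumbnail-service for 1746, with 2 GB left unused.
Dropping 2×thumbnail-service frees 10 GB; slotting in 2×metrics-collector (12 GB) lifts the total to 1866 at 17 GB.
Every other selection either busts 17 GB or fails to beat 1866.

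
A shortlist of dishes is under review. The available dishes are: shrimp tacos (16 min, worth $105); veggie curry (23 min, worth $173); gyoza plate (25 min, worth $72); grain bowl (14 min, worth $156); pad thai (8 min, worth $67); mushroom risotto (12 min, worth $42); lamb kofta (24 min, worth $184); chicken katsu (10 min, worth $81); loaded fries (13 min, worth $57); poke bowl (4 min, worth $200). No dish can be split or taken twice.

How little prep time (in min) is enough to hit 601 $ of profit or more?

50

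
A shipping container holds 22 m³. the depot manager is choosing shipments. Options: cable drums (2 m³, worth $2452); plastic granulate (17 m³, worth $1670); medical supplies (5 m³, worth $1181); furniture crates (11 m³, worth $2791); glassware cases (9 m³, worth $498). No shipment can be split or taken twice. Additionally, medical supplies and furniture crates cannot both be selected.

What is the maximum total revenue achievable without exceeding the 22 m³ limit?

By revenue per m³: cable drums 1226.00, furniture crates 253.73, medical supplies 236.20, plastic granulate 98.24 lead.
Taking cable drums + furniture crates + glassware cases: 22 m³ used, 5741 in revenue.
Next best is cable drums + furniture crates at 5243 (13 m³) — short by 498.

5741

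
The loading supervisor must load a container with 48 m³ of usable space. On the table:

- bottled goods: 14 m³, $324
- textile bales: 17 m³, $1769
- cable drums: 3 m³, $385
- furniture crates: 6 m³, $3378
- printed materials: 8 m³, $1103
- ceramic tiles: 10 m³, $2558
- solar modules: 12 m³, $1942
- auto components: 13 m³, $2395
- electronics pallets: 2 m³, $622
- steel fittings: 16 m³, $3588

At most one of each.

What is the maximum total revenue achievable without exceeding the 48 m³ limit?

Ranking by ratio (revenue/m³): furniture crates 563.00, electronics pallets 311.00, ceramic tiles 255.80, steel fittings 224.25.
Taking furniture crates + ceramic tiles + auto components + electronics pallets + steel fittings: 47 m³ used, 12541 in revenue.
That's the maximum — no swap from here does better than 12541.

12541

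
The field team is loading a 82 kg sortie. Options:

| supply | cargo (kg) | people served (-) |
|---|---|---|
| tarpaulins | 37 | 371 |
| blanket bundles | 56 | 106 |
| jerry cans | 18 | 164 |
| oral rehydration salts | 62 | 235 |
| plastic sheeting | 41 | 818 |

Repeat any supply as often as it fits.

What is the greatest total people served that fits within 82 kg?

1636

Best packing: 2×plastic sheeting — 82 kg, 1636 total.
Every other selection either busts 82 kg or fails to beat 1636.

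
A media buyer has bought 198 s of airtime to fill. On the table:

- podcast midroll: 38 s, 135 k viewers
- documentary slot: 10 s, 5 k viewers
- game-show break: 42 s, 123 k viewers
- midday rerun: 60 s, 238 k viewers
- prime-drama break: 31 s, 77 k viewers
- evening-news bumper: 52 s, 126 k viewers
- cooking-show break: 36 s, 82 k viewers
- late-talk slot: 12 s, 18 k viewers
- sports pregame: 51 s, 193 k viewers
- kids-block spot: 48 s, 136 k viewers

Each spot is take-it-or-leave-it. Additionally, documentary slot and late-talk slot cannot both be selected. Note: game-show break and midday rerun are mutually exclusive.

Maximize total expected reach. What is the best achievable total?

Taking podcast midroll + midday rerun + sports pregame + kids-block spot: 197 s used, 702 in expected reach.
Runner-up podcast midroll + midday rerun + cooking-show break + late-talk slot + sports pregame tops out at 666.

702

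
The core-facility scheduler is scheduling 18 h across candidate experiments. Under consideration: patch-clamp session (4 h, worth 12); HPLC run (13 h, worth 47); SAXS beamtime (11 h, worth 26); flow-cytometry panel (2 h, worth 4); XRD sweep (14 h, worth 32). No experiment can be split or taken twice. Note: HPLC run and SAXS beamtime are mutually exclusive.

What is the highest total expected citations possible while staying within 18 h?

59

Patch-clamp session + HPLC run uses 17 of the 18 h and totals 59.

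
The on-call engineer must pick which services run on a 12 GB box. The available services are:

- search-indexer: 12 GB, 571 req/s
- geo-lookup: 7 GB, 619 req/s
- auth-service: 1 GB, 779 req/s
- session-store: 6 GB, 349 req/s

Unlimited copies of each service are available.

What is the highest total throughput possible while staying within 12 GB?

9348

Taking 12×auth-service: 12 GB used, 9348 in throughput.
That's the maximum — no swap from here does better than 9348.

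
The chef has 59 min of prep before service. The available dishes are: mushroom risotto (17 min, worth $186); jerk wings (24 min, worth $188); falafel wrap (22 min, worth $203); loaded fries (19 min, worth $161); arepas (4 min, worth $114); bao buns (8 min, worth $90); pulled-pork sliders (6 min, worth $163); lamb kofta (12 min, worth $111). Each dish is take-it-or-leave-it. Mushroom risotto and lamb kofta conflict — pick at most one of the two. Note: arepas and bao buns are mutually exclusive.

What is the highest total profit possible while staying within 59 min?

668

Best packing: jerk wings + falafel wrap + arepas + pulled-pork sliders — 56 min, 668 total.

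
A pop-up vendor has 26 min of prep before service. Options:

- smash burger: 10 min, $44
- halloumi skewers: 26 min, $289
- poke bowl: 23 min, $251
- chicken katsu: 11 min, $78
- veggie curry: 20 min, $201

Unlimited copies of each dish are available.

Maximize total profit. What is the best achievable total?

289

By profit per min: halloumi skewers 11.12, poke bowl 10.91, veggie curry 10.05 lead.
Best packing: halloumi skewers — 26 min, 289 total.
That's the maximum — no swap from here does better than 289.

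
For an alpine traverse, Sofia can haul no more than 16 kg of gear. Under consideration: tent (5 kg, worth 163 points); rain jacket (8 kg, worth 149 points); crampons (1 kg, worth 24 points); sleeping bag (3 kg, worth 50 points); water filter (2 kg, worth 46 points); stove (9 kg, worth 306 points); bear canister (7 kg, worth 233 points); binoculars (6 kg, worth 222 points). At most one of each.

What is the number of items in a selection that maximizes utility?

3

Optimal total is 552.
One optimal bundle: crampons + stove + binoculars (16 kg).
Every optimal selection uses 3 items.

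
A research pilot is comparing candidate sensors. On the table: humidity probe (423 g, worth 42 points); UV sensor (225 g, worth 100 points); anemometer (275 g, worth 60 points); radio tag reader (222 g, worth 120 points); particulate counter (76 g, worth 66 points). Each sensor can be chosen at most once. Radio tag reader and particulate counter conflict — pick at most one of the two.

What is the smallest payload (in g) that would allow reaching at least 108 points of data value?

222

Look for the lowest-payload combination reaching 108.
radio tag reader reaches 120 using 222 g.
Below 222 g the best achievable stays under 108.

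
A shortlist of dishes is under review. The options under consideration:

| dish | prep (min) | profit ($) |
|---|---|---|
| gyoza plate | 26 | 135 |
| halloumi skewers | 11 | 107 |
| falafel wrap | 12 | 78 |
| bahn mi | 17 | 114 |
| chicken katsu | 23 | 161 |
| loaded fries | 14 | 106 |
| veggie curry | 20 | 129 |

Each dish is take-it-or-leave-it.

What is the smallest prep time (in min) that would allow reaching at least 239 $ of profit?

Need the lightest bundle worth ≥ 239.
halloumi skewers + chicken katsu reaches 268 using 34 min.
Any bundle with less than 34 min falls short of 239.

34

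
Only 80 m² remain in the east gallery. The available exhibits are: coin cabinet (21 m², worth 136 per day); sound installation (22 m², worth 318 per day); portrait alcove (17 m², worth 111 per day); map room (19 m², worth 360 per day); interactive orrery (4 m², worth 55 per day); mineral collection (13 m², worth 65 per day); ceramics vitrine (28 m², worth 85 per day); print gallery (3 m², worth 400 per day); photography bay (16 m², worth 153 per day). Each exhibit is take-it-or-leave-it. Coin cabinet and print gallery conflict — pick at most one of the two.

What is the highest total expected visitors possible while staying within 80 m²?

1351

Taking sound installation + map room + interactive orrery + mineral collection + print gallery + photography bay: 77 m² used, 1351 in expected visitors.
Every other selection either busts 80 m² or breaks a pairing rule or fails to beat 1351.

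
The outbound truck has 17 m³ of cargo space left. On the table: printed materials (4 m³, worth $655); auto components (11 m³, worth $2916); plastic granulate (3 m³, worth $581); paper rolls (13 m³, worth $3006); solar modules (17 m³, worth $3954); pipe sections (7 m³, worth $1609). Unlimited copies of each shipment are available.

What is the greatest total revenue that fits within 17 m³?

The ratio ordering already packs tightly: auto components + 2×plastic granulate, 17 m³, 4078.
That's the maximum — no swap from here does better than 4078.

4078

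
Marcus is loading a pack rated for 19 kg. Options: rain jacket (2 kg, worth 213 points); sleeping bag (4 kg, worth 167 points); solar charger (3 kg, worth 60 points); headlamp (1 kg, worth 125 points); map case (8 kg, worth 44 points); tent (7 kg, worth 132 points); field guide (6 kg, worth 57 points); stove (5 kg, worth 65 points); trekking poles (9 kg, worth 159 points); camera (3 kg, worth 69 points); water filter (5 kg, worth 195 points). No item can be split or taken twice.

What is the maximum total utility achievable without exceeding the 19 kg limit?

832

Greedy by ratio would take rain jacket + sleeping bag + solar charger + headlamp + camera + water filter: 18 kg used, total 829.
The 6 kg tied up in solar charger and camera is better spent on tent — total rises to 832 (19 kg).
An exhaustive check of the 2048 subsets confirms 832.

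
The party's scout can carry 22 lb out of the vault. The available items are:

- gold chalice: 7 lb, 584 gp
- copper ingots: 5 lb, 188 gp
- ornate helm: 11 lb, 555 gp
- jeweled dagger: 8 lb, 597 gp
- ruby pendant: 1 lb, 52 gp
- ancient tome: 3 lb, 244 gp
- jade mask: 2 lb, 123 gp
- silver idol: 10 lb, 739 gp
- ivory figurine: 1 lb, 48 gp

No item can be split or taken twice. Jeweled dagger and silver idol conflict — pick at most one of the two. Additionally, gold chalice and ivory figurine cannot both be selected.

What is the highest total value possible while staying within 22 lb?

Taking gold chalice + ancient tome + jade mask + silver idol: 22 lb used, 1690 in value.
Runner-up gold chalice + ruby pendant + ancient tome + silver idol tops out at 1619.

1690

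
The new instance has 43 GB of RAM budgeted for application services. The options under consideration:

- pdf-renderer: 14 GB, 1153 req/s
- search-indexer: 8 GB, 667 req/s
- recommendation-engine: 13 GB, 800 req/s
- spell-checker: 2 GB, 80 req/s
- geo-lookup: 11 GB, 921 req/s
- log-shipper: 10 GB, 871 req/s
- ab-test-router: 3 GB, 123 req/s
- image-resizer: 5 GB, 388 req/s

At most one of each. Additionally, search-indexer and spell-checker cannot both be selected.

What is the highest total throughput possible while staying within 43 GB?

3612

The ratio ordering already packs tightly: pdf-renderer + search-indexer + geo-lookup + log-shipper, 43 GB, 3612.
Nothing else feasible within 43 GB beats 3612.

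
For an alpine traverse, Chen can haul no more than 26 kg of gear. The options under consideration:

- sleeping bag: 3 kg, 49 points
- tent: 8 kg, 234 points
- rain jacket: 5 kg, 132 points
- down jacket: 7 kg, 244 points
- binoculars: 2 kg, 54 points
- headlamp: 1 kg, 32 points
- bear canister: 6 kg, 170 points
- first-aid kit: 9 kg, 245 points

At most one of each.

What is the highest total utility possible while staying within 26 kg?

780

Taking the top-ratio items first gives tent + down jacket + binoculars + headlamp + bear canister for 734 (24 kg).
Replace binoculars and headlamp with rain jacket: the trade gains 46 net, giving 780 at 26 kg.
The closest alternative, tent + down jacket + binoculars + first-aid kit, reaches only 777.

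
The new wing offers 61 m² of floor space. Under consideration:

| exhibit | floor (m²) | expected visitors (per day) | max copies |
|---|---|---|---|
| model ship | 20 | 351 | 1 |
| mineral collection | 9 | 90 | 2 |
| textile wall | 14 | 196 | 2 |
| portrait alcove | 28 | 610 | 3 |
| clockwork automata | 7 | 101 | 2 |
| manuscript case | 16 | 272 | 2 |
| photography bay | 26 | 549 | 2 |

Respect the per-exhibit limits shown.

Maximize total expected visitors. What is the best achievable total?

1260

The ratio heuristic lands on 2×portrait alcove (1220) but leaves 5 m² idle.
Dropping portrait alcove frees 28 m²; slotting in clockwork automata + photography bay (33 m²) lifts the total to 1260 at 61 m².
Every other selection either busts 61 m² or exceeds an availability limit or fails to beat 1260.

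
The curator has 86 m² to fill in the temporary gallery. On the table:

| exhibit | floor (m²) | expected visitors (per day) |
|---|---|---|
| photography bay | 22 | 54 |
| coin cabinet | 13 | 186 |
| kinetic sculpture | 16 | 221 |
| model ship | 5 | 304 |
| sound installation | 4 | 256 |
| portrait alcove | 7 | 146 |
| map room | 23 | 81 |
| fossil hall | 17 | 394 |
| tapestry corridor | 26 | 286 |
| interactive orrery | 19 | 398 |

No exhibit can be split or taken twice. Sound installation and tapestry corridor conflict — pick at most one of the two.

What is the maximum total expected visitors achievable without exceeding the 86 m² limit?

1905

Best packing: coin cabinet + kinetic sculpture + model ship + sound installation + portrait alcove + fossil hall + interactive orrery — 81 m², 1905 total.
The spare 5 m² is too small for any remaining exhibit, and no feasible exchange beats 1905.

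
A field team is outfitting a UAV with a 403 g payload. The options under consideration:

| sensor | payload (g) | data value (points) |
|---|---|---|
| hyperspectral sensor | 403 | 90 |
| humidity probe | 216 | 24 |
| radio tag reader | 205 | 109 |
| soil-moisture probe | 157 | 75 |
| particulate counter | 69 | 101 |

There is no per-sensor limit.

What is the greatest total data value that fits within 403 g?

505

Taking 5×particulate counter: 345 g used, 505 in data value.
The spare 58 g is too small for any remaining sensor, and no exchange beats 505.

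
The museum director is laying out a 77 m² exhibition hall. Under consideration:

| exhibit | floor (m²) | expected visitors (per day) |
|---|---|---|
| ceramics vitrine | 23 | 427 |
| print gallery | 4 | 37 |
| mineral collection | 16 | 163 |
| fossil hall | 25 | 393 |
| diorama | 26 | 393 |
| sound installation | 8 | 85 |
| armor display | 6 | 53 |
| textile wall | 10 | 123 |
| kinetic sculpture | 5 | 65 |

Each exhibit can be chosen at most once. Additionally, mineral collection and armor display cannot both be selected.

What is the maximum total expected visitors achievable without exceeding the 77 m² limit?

1213

Ceramics vitrine + fossil hall + diorama uses 74 of the 77 m² and totals 1213.
Every other selection either busts 77 m² or breaks a pairing rule or fails to beat 1213.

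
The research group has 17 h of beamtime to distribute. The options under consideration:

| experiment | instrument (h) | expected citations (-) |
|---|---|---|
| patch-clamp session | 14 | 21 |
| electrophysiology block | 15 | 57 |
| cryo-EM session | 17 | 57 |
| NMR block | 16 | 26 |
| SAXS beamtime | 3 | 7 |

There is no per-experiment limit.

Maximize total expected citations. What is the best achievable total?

By expected citations per h: electrophysiology block 3.80, cryo-EM session 3.35, SAXS beamtime 2.33, NMR block 1.62 lead.
Best packing: electrophysiology block — 15 h, 57 total.
That's the maximum — no swap from here does better than 57.

57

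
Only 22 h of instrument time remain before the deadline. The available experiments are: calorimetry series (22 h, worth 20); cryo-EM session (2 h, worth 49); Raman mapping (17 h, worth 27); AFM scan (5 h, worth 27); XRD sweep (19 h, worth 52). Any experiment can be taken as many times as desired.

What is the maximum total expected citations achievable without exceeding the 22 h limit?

539

By expected citations per h: cryo-EM session 24.50, AFM scan 5.40, XRD sweep 2.74, Raman mapping 1.59 lead.
Taking 11×cryo-EM session: 22 h used, 539 in expected citations.
That's the maximum — no swap from here does better than 539.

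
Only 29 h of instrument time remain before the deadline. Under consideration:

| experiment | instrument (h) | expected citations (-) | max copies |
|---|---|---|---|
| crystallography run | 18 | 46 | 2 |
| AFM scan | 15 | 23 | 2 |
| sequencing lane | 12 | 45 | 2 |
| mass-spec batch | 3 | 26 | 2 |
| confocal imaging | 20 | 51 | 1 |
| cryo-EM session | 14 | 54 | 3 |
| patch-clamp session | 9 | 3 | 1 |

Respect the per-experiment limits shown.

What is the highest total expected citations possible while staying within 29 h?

125

Taking the top-ratio experiments first gives 2×mass-spec batch + cryo-EM session + patch-clamp session for 109 (29 h).
Dropping mass-spec batch and patch-clamp session frees 12 h; slotting in sequencing lane (12 h) lifts the total to 125 at 29 h.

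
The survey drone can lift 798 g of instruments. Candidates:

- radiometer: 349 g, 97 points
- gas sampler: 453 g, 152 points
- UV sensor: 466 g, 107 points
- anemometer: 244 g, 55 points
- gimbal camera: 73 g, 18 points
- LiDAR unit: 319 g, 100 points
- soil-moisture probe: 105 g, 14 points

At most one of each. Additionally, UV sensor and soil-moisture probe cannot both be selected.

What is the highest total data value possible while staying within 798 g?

252

Best packing: gas sampler + LiDAR unit — 772 g, 252 total.
Next best is gas sampler + anemometer + gimbal camera at 225 (770 g) — short by 27.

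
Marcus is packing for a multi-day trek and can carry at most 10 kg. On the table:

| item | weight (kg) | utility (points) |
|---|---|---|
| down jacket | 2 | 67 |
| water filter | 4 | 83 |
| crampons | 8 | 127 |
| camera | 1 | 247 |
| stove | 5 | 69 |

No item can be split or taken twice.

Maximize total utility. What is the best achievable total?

By utility per kg: camera 247.00, down jacket 33.50, water filter 20.75 lead.
A density-first pass picks down jacket + water filter + camera — 397 at 7 kg.
Dropping down jacket frees 2 kg; slotting in stove (5 kg) lifts the total to 399 at 10 kg.
The closest alternative, down jacket + water filter + camera, reaches only 397.

399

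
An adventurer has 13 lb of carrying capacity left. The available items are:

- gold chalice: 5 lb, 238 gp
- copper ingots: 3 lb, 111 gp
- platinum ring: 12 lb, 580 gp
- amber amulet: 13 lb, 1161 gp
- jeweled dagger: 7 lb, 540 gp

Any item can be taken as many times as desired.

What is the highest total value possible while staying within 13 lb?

1161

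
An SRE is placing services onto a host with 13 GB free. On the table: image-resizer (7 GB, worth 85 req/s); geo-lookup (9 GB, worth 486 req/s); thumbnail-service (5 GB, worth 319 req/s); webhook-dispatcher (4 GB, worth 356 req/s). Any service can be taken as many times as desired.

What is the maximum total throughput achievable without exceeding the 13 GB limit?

1068

The ratio ordering already packs tightly: 3×webhook-dispatcher, 12 GB, 1068.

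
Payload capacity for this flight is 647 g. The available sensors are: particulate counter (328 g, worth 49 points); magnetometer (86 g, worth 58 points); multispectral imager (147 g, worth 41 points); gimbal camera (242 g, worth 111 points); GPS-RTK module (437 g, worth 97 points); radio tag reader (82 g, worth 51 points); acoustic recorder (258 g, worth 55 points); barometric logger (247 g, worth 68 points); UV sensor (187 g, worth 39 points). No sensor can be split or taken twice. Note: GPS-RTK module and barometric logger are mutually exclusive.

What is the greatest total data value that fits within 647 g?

Taking magnetometer + multispectral imager + gimbal camera + radio tag reader: 557 g used, 261 in data value.
Every other selection either busts 647 g or breaks a pairing rule or fails to beat 261.

261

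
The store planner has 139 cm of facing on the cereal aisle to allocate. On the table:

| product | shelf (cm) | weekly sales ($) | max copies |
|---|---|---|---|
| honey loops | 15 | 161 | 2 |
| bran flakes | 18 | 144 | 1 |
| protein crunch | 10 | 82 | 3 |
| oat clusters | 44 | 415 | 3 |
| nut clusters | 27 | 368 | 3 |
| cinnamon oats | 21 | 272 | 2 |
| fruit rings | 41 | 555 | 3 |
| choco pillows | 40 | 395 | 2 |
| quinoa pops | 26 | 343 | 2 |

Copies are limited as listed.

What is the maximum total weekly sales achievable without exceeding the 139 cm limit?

1846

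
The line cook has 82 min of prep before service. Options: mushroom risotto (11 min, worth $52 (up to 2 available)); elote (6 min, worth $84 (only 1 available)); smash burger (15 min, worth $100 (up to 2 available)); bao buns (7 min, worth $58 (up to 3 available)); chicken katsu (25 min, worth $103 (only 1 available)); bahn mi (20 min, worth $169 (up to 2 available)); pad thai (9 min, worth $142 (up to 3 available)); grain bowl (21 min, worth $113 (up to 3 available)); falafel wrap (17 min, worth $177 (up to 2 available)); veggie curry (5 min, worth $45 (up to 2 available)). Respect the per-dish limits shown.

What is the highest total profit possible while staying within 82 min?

The ratio heuristic lands on elote + 3×pad thai + 2×falafel wrap + 2×veggie curry (954) but leaves 5 min idle.
Dropping 2×veggie curry frees 10 min; slotting in 2×bao buns (14 min) lifts the total to 980 at 81 min.
The spare 1 min is too small for any remaining dish, and no exchange beats 980.

980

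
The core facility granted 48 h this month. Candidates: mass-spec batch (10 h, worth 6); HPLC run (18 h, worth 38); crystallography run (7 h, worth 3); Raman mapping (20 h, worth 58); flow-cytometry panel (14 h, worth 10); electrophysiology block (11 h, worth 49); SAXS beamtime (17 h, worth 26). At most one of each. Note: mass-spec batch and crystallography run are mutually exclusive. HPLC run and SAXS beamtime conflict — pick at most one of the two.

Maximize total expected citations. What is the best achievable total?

Ranking by ratio (expected citations/h): electrophysiology block 4.45, Raman mapping 2.90, HPLC run 2.11.
Taking Raman mapping + electrophysiology block + SAXS beamtime: 48 h used, 133 in expected citations.
The closest alternative, Raman mapping + flow-cytometry panel + electrophysiology block, reaches only 117.

133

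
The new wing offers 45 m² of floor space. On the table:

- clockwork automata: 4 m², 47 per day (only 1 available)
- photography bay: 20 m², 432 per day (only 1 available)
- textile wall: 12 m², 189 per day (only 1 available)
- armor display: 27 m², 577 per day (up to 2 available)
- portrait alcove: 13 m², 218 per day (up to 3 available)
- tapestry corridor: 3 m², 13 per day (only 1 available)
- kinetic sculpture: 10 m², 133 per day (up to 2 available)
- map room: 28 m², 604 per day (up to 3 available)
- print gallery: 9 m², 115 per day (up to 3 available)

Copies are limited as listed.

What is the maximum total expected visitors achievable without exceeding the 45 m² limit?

869

By expected visitors per m²: photography bay 21.60, map room 21.57, armor display 21.37, portrait alcove 16.77 lead.
A density-first pass picks photography bay + textile wall + portrait alcove — 839 at 45 m².
Dropping photography bay and textile wall frees 32 m²; slotting in clockwork automata + map room (32 m²) lifts the total to 869 at 45 m².
That's the maximum — no swap from here does better than 869.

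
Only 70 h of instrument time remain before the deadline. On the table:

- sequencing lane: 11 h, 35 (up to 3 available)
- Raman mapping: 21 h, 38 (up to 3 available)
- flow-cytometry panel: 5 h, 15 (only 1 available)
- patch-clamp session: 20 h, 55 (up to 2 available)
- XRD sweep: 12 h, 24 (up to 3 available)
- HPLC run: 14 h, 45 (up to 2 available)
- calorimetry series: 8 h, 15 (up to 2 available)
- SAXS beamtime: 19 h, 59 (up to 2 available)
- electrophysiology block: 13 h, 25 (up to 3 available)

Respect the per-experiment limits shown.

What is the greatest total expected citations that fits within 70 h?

219

The ratio heuristic lands on 3×sequencing lane + flow-cytometry panel + 2×HPLC run (210) but leaves 4 h idle.
Replace sequencing lane and flow-cytometry panel with SAXS beamtime: the trade gains 9 net, giving 219 at 69 h.
The spare 1 h is too small for any remaining experiment, and no exchange beats 219.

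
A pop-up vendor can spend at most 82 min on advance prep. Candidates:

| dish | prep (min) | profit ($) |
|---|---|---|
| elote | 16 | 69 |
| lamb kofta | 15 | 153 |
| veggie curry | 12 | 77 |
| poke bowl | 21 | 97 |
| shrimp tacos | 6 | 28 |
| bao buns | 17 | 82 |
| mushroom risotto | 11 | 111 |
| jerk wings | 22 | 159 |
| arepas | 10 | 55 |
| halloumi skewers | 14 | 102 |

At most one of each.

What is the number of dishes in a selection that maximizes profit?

6

Best achievable profit is 630.
One optimal bundle: lamb kofta + veggie curry + shrimp tacos + mushroom risotto + jerk wings + halloumi skewers (80 min).
Every optimal selection uses 6 dishes.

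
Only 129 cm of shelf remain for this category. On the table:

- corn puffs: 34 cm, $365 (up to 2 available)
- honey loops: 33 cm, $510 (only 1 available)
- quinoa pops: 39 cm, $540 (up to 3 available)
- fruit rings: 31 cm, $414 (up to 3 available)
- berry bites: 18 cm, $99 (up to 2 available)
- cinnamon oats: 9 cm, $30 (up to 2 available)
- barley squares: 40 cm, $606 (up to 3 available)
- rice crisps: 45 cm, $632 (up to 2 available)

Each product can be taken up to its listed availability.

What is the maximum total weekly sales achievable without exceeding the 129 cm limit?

1848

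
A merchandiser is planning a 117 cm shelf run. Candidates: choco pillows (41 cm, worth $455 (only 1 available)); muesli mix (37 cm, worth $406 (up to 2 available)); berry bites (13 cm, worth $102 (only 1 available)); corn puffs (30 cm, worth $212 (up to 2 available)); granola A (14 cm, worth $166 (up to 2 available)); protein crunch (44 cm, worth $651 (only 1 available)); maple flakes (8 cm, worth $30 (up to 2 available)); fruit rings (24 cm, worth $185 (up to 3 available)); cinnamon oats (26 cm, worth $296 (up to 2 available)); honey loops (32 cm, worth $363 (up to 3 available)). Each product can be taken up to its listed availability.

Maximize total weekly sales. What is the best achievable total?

Taking the top-ratio products first gives berry bites + 2×granola A + protein crunch + cinnamon oats for 1381 (111 cm).
Dropping berry bites and granola A frees 27 cm; slotting in honey loops (32 cm) lifts the total to 1476 at 116 cm.
The spare 1 cm is too small for any remaining product, and no exchange beats 1476.

1476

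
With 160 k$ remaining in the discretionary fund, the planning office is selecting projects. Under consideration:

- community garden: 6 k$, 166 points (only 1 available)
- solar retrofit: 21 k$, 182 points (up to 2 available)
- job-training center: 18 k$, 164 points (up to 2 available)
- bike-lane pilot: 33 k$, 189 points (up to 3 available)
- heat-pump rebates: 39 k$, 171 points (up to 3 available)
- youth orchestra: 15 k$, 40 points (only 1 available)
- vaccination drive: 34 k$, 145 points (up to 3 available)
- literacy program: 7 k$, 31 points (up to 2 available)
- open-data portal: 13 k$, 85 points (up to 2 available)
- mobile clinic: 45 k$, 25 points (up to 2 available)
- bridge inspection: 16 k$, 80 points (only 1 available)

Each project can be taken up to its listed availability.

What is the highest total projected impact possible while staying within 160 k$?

1297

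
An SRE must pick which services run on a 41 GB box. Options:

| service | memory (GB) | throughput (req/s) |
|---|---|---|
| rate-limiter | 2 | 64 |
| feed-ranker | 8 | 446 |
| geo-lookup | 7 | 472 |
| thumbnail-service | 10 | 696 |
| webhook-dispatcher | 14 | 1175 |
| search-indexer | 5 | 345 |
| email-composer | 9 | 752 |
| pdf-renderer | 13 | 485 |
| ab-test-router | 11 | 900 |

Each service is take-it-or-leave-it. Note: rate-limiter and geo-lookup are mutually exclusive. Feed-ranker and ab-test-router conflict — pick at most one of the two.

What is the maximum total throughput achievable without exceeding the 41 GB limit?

Ranking by ratio (throughput/GB): webhook-dispatcher 83.93, email-composer 83.56, ab-test-router 81.82.
A density-first pass picks rate-limiter + webhook-dispatcher + search-indexer + email-composer + ab-test-router — 3236 at 41 GB.
Dropping rate-limiter and search-indexer frees 7 GB; slotting in geo-lookup (7 GB) lifts the total to 3299 at 41 GB.
Next best is rate-limiter + webhook-dispatcher + search-indexer + email-composer + ab-test-router at 3236 (41 GB) — short by 63.

3299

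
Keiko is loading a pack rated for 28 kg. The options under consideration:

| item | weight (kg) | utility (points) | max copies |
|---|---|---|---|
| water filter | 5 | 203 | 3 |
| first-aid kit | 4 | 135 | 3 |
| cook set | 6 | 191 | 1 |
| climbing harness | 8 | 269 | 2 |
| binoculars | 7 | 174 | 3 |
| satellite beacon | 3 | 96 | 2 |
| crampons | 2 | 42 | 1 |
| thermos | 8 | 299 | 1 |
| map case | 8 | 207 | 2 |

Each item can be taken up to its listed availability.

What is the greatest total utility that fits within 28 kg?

By utility per kg: water filter 40.60, thermos 37.38, first-aid kit 33.75 lead.
Taking the top-ratio items first gives 3×water filter + first-aid kit + thermos for 1043 (27 kg).
The 4 kg tied up in first-aid kit is better spent on satellite beacon + crampons — total rises to 1046 (28 kg).
That's the maximum — no swap from here does better than 1046.

1046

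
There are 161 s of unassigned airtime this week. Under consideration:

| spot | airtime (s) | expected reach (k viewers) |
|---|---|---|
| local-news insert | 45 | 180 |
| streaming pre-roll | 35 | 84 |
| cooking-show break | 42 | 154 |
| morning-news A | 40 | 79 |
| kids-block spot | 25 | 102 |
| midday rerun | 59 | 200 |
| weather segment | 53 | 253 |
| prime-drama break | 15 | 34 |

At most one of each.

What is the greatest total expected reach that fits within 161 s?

Filling by ratio: local-news insert + streaming pre-roll + kids-block spot + weather segment for 619, with 3 s left unused.
The 60 s tied up in streaming pre-roll and kids-block spot is better spent on midday rerun — total rises to 633 (157 s).
Nothing else within 161 s beats 633.

633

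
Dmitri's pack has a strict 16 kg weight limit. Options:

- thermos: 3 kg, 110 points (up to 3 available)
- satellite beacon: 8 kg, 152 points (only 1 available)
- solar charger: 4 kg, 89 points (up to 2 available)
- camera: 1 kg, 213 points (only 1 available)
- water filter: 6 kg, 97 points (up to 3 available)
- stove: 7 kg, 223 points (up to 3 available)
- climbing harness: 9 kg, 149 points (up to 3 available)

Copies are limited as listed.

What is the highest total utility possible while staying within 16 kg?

659

By utility per kg: camera 213.00, thermos 36.67, stove 31.86, solar charger 22.25 lead.
Filling by ratio: 3×thermos + solar charger + camera for 632, with 2 kg left unused.
The 13 kg tied up in 3×thermos and solar charger is better spent on 2×stove — total rises to 659 (15 kg).
No other feasible combination exceeds 659.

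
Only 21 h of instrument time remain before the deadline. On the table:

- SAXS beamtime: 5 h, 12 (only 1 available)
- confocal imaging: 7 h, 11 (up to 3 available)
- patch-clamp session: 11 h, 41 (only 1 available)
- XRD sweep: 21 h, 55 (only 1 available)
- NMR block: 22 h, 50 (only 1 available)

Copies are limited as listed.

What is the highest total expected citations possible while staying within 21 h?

55

Taking the top-ratio experiments first gives SAXS beamtime + patch-clamp session for 53 (16 h).
Replace SAXS beamtime and patch-clamp session with XRD sweep: the trade gains 2 net, giving 55 at 21 h.
No other feasible combination exceeds 55.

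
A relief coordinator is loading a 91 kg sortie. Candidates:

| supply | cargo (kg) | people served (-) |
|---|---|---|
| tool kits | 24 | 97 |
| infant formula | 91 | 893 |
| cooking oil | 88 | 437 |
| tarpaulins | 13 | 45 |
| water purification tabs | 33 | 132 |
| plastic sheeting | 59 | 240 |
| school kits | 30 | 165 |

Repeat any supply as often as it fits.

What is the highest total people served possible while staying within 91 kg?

Ranking by ratio (people served/kg): infant formula 9.81, school kits 5.50, cooking oil 4.97.
The ratio ordering already packs tightly: infant formula, 91 kg, 893.
That's the maximum — no swap from here does better than 893.

893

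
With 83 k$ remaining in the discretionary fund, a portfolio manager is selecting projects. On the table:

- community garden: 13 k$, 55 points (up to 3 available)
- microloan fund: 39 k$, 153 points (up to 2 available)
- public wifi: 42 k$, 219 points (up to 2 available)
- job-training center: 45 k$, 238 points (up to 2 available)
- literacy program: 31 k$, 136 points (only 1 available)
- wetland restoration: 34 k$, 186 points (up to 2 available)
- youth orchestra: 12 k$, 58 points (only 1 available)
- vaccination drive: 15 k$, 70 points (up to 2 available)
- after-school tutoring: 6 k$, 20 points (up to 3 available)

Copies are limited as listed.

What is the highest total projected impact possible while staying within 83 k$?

442

A density-first pass picks 2×wetland restoration + youth orchestra — 430 at 80 k$.
Replace youth orchestra with vaccination drive: the trade gains 12 net, giving 442 at 83 k$.
No other feasible combination exceeds 442.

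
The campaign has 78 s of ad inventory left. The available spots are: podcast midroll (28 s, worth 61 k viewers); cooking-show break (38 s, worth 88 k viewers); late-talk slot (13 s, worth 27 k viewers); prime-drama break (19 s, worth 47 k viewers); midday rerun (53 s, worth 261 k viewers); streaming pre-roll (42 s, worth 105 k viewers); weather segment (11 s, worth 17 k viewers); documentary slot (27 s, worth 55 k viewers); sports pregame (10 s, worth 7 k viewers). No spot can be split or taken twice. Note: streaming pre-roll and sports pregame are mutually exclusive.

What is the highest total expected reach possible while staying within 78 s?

Density check — midday rerun 4.92, streaming pre-roll 2.50, prime-drama break 2.47 are the best per s.
Best packing: prime-drama break + midday rerun — 72 s, 308 total.
That's the maximum — no feasible swap from here does better than 308.

308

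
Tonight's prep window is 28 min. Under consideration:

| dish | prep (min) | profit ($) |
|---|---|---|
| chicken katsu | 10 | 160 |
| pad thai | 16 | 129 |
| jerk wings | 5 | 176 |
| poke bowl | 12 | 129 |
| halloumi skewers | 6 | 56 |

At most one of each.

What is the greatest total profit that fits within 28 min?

Density check — jerk wings 35.20, chicken katsu 16.00, poke bowl 10.75, halloumi skewers 9.33 are the best per min.
Taking chicken katsu + jerk wings + poke bowl: 27 min used, 465 in profit.
The closest alternative, chicken katsu + jerk wings + halloumi skewers, reaches only 392.

465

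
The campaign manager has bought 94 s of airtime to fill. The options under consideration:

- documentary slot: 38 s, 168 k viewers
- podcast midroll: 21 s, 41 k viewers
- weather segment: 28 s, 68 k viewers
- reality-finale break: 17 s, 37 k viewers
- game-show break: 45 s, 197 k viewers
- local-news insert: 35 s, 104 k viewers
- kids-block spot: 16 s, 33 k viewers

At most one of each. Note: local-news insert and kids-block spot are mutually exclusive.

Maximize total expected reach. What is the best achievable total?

365

Best packing: documentary slot + game-show break — 83 s, 365 total.
Next best is documentary slot + podcast midroll + local-news insert at 313 (94 s) — short by 52.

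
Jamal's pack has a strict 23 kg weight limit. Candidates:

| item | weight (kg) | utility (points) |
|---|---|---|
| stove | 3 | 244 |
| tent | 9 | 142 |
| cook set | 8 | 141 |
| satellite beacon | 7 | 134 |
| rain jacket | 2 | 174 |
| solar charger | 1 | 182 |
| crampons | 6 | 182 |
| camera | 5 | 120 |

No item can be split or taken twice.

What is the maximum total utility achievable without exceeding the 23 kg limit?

924

Taking the top-ratio items first gives stove + rain jacket + solar charger + crampons + camera for 902 (17 kg).
Dropping camera frees 5 kg; slotting in tent (9 kg) lifts the total to 924 at 21 kg.
No other feasible combination exceeds 924.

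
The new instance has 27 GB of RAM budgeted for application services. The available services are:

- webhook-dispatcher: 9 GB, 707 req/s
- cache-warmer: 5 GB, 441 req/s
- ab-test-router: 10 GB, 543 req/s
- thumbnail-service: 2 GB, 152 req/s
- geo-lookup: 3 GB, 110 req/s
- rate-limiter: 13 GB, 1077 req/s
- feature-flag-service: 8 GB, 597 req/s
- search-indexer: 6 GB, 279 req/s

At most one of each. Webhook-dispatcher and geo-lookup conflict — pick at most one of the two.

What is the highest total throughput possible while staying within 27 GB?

Webhook-dispatcher + cache-warmer + rate-limiter uses 27 of the 27 GB and totals 2225.

2225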